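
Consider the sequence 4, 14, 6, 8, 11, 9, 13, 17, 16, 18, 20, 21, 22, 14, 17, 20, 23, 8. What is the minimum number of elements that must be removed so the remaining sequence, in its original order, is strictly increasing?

7

Fewest deletions = n − (longest strictly increasing subsequence).
i:      1  2  3  4  5  6  7  8  9 10 11 12 13 14 15 16 17 18
a[i]:   4 14  6  8 11  9 13 17 16 18 20 21 22 14 17 20 23  8
dp:     1  2  2  3  4  4  5  6  6  7  8  9 10  6  7  8 11  3
max dp = 11, so deletions = 18 − 11 = 7.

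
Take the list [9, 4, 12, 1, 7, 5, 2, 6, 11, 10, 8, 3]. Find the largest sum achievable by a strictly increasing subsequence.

26

Let S[i] be the best sum of a strictly increasing subsequence ending at i:
i:      1  2  3  4  5  6  7  8  9 10 11 12
a[i]:   9  4 12  1  7  5  2  6 11 10  8  3
S:      9  4 21  1 11  9  3 15 26 25 23  6
Maximum is 26 (e.g. 4 + 5 + 6 + 11).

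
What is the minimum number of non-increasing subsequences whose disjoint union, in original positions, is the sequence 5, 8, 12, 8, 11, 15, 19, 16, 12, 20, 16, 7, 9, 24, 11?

7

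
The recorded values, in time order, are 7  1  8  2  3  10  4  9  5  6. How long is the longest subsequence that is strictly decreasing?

Negate each value so 'decreasing' becomes 'increasing', then run patience tails on the negated sequence:
-7 → extends → [-7]
-1 → extends → [-7, -1]
-8 → replaces -7 → [-8, -1]
-2 → replaces -1 → [-8, -2]
-3 → replaces -2 → [-8, -3]
-10 → replaces -8 → [-10, -3]
-4 → replaces -3 → [-10, -4]
-9 → replaces -4 → [-10, -9]
-5 → extends → [-10, -9, -5]
-6 → replaces -5 → [-10, -9, -6]
Three tails, so the longest strictly decreasing subsequence of the original has length 3.

3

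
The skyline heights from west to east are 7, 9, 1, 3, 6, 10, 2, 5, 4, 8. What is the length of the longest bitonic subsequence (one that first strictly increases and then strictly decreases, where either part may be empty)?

inc[i] = longest strictly increasing subsequence ending at i; dec[i] = longest strictly decreasing subsequence starting at i:
i:      1  2  3  4  5  6  7  8  9 10
a[i]:   7  9  1  3  6 10  2  5  4  8
inc:    1  2  1  2  3  4  2  3  3  4
dec:    4  4  1  2  3  3  1  2  1  1
Best peak at i=6 (value 10): inc=4, dec=3, length 4+3−1 = 6.

6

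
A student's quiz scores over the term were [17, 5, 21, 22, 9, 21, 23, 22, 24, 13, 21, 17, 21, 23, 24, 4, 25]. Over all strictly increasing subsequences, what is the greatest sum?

Let S[i] be the best sum of a strictly increasing subsequence ending at i:
i:       1   2   3   4   5   6   7   8   9  10  11  12  13  14  15  16  17
a[i]:   17   5  21  22   9  21  23  22  24  13  21  17  21  23  24   4  25
S:      17   5  38  60  14  38  83  60 107  27  48  44  65  88 112   4 137
Maximum is 137 (e.g. 5 + 9 + 13 + 17 + 21 + 23 + 24 + 25).

137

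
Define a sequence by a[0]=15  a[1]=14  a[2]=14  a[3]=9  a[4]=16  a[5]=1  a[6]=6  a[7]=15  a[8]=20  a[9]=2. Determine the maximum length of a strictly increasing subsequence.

4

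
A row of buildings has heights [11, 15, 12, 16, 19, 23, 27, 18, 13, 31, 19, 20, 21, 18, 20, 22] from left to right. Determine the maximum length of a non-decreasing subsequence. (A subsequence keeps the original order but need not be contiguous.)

Track the smallest tail for each achievable length (allowing ties):
11 → extends → [11]
15 → extends → [11, 15]
12 → replaces 15 → [11, 12]
16 → extends → [11, 12, 16]
19 → extends → [11, 12, 16, 19]
23 → extends → [11, 12, 16, 19, 23]
27 → extends → [11, 12, 16, 19, 23, 27]
18 → replaces 19 → [11, 12, 16, 18, 23, 27]
13 → replaces 16 → [11, 12, 13, 18, 23, 27]
31 → extends → [11, 12, 13, 18, 23, 27, 31]
19 → replaces 23 → [11, 12, 13, 18, 19, 27, 31]
20 → replaces 27 → [11, 12, 13, 18, 19, 20, 31]
21 → replaces 31 → [11, 12, 13, 18, 19, 20, 21]
18 → replaces 19 → [11, 12, 13, 18, 18, 20, 21]
20 → replaces 21 → [11, 12, 13, 18, 18, 20, 20]
22 → extends → [11, 12, 13, 18, 18, 20, 20, 22]
Eight tails, so the longest non-decreasing subsequence has length 8 (e.g. 11, 15, 16, 19, 19, 20, 21, 22).

8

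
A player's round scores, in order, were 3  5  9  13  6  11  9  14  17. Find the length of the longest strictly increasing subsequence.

Track the smallest tail for each achievable length (strict):
3 → extends → [3]
5 → extends → [3, 5]
9 → extends → [3, 5, 9]
13 → extends → [3, 5, 9, 13]
6 → replaces 9 → [3, 5, 6, 13]
11 → replaces 13 → [3, 5, 6, 11]
9 → replaces 11 → [3, 5, 6, 9]
14 → extends → [3, 5, 6, 9, 14]
17 → extends → [3, 5, 6, 9, 14, 17]
Six tails, so the longest strictly increasing subsequence has length 6 (e.g. 3, 5, 9, 13, 14, 17).

6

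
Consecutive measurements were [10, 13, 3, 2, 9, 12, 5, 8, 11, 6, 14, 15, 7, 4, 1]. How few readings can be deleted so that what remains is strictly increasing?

Fewest deletions = n − (longest strictly increasing subsequence).
i:      1  2  3  4  5  6  7  8  9 10 11 12 13 14 15
a[i]:  10 13  3  2  9 12  5  8 11  6 14 15  7  4  1
dp:     1  2  1  1  2  3  2  3  4  3  5  6  4  2  1
max dp = 6, so deletions = 15 − 6 = 9.

9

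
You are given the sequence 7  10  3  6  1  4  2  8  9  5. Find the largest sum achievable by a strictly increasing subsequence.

26

Let S[i] be the best sum of a strictly increasing subsequence ending at i:
i:      1  2  3  4  5  6  7  8  9 10
a[i]:   7 10  3  6  1  4  2  8  9  5
S:      7 17  3  9  1  7  3 17 26 12
Maximum is 26 (e.g. 3 + 6 + 8 + 9).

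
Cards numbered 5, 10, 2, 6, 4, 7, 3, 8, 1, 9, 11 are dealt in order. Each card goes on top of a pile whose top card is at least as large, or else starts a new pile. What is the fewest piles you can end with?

Place each on the leftmost legal pile:
5 → new pile 1 (tops now [5])
10 → new pile 2 (tops now [5, 10])
2 → pile 1 (tops now [2, 10])
6 → pile 2 (tops now [2, 6])
4 → pile 2 (tops now [2, 4])
7 → new pile 3 (tops now [2, 4, 7])
3 → pile 2 (tops now [2, 3, 7])
8 → new pile 4 (tops now [2, 3, 7, 8])
1 → pile 1 (tops now [1, 3, 7, 8])
9 → new pile 5 (tops now [1, 3, 7, 8, 9])
11 → new pile 6 (tops now [1, 3, 7, 8, 9, 11])
Six piles.

6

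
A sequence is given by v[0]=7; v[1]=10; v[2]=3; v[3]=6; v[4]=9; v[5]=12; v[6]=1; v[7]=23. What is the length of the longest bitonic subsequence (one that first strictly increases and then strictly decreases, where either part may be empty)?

inc[i] = longest strictly increasing subsequence ending at i; dec[i] = longest strictly decreasing subsequence starting at i:
i:      0  1  2  3  4  5  6  7
v[i]:   7 10  3  6  9 12  1 23
inc:    1  2  1  2  3  4  1  5
dec:    3  3  2  2  2  2  1  1
Best peak at i=5 (value 12): inc=4, dec=2, length 4+2−1 = 5.

5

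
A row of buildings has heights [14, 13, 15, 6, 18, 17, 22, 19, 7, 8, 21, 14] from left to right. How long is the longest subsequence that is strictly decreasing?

3

Negate each value so 'decreasing' becomes 'increasing', then run patience tails on the negated sequence:
-14 → extends → [-14]
-13 → extends → [-14, -13]
-15 → replaces -14 → [-15, -13]
-6 → extends → [-15, -13, -6]
-18 → replaces -15 → [-18, -13, -6]
-17 → replaces -13 → [-18, -17, -6]
-22 → replaces -18 → [-22, -17, -6]
-19 → replaces -17 → [-22, -19, -6]
-7 → replaces -6 → [-22, -19, -7]
-8 → replaces -7 → [-22, -19, -8]
-21 → replaces -19 → [-22, -21, -8]
-14 → replaces -8 → [-22, -21, -14]
Three tails, so the longest strictly decreasing subsequence of the original has length 3.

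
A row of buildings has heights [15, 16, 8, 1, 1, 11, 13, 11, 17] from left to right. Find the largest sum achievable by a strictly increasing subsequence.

Let S[i] be the best sum of a strictly increasing subsequence ending at i:
i:      1  2  3  4  5  6  7  8  9
a[i]:  15 16  8  1  1 11 13 11 17
S:     15 31  8  1  1 19 32 19 49
Maximum is 49 (e.g. 8 + 11 + 13 + 17).

49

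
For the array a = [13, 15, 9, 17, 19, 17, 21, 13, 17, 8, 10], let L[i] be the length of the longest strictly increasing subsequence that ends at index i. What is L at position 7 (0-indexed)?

2

dp[i] = 1 + max{dp[j] : j<i, a[j]<a[i]} (or 1 if no such j):
i:      0  1  2  3  4  5  6  7  8  9 10
a[i]:  13 15  9 17 19 17 21 13 17  8 10
dp:     1  2  1  3  4  3  5  2  3  1  2
At index 7 the value is 2.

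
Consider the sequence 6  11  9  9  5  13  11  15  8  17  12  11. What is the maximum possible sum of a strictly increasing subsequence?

62

Let S[i] be the best sum of a strictly increasing subsequence ending at i:
i:      1  2  3  4  5  6  7  8  9 10 11 12
a[i]:   6 11  9  9  5 13 11 15  8 17 12 11
S:      6 17 15 15  5 30 26 45 14 62 38 26
Maximum is 62 (e.g. 6 + 11 + 13 + 15 + 17).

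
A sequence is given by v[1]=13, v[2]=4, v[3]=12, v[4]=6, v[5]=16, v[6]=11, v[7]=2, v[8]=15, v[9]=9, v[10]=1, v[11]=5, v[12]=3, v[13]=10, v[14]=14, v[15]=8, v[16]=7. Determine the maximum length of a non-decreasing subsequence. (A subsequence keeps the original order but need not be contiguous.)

Let dp[i] be the length of the longest such subsequence ending at index i:
i:      1  2  3  4  5  6  7  8  9 10 11 12 13 14 15 16
v[i]:  13  4 12  6 16 11  2 15  9  1  5  3 10 14  8  7
dp:     1  1  2  2  3  3  1  4  3  1  2  2  4  5  3  3
Maximum dp value is 5.

5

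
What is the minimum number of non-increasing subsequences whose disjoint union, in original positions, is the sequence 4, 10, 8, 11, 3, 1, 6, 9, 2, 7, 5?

3

Place each on the leftmost legal pile:
4 → new pile 1 (tops now [4])
10 → new pile 2 (tops now [4, 10])
8 → pile 2 (tops now [4, 8])
11 → new pile 3 (tops now [4, 8, 11])
3 → pile 1 (tops now [3, 8, 11])
1 → pile 1 (tops now [1, 8, 11])
6 → pile 2 (tops now [1, 6, 11])
9 → pile 3 (tops now [1, 6, 9])
2 → pile 2 (tops now [1, 2, 9])
7 → pile 3 (tops now [1, 2, 7])
5 → pile 3 (tops now [1, 2, 5])
Three piles.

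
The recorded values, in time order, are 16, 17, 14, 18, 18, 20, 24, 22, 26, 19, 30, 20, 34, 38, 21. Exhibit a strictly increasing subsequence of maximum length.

Patience tails give the LIS length; then backtrack through the dp parents:
16 → extends → [16]
17 → extends → [16, 17]
14 → replaces 16 → [14, 17]
18 → extends → [14, 17, 18]
18 → already a tail → [14, 17, 18]
20 → extends → [14, 17, 18, 20]
24 → extends → [14, 17, 18, 20, 24]
22 → replaces 24 → [14, 17, 18, 20, 22]
26 → extends → [14, 17, 18, 20, 22, 26]
19 → replaces 20 → [14, 17, 18, 19, 22, 26]
30 → extends → [14, 17, 18, 19, 22, 26, 30]
20 → replaces 22 → [14, 17, 18, 19, 20, 26, 30]
34 → extends → [14, 17, 18, 19, 20, 26, 30, 34]
38 → extends → [14, 17, 18, 19, 20, 26, 30, 34, 38]
21 → replaces 26 → [14, 17, 18, 19, 20, 21, 30, 34, 38]
Length 9; one witness is 16, 17, 18, 20, 24, 26, 30, 34, 38.

16, 17, 18, 20, 24, 26, 30, 34, 38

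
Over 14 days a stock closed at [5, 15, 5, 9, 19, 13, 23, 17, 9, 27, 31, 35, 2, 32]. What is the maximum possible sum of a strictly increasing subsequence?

Let S[i] be the best sum of a strictly increasing subsequence ending at i:
i:       1   2   3   4   5   6   7   8   9  10  11  12  13  14
a[i]:    5  15   5   9  19  13  23  17   9  27  31  35   2  32
S:       5  20   5  14  39  27  62  44  14  89 120 155   2 152
Maximum is 155 (e.g. 5 + 15 + 19 + 23 + 27 + 31 + 35).

155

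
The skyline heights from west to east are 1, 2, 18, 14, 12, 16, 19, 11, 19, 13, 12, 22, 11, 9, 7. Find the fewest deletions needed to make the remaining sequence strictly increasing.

9

Fewest deletions = n − (longest strictly increasing subsequence).
Patience tails:
1 → extends → [1]
2 → extends → [1, 2]
18 → extends → [1, 2, 18]
14 → replaces 18 → [1, 2, 14]
12 → replaces 14 → [1, 2, 12]
16 → extends → [1, 2, 12, 16]
19 → extends → [1, 2, 12, 16, 19]
11 → replaces 12 → [1, 2, 11, 16, 19]
19 → already a tail → [1, 2, 11, 16, 19]
13 → replaces 16 → [1, 2, 11, 13, 19]
12 → replaces 13 → [1, 2, 11, 12, 19]
22 → extends → [1, 2, 11, 12, 19, 22]
11 → already a tail → [1, 2, 11, 12, 19, 22]
9 → replaces 11 → [1, 2, 9, 12, 19, 22]
7 → replaces 9 → [1, 2, 7, 12, 19, 22]
Longest strictly increasing subsequence has length 6, so deletions = 15 − 6 = 9.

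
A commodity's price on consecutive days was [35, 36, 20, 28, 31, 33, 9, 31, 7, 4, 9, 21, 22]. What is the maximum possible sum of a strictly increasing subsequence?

Let S[i] be the best sum of a strictly increasing subsequence ending at i:
i:       1   2   3   4   5   6   7   8   9  10  11  12  13
a[i]:   35  36  20  28  31  33   9  31   7   4   9  21  22
S:      35  71  20  48  79 112   9  79   7   4  16  41  63
Maximum is 112 (e.g. 20 + 28 + 31 + 33).

112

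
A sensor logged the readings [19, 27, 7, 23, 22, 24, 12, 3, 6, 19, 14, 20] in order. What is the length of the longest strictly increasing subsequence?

4

Let dp[i] be the length of the longest such subsequence ending at index i:
i:      1  2  3  4  5  6  7  8  9 10 11 12
a[i]:  19 27  7 23 22 24 12  3  6 19 14 20
dp:     1  2  1  2  2  3  2  1  2  3  3  4
Maximum dp value is 4.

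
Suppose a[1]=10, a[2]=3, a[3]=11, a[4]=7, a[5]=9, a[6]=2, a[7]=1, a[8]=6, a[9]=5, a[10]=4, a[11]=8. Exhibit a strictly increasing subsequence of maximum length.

3, 7, 9

Patience tails give the LIS length; then backtrack through the dp parents:
10 → extends → [10]
3 → replaces 10 → [3]
11 → extends → [3, 11]
7 → replaces 11 → [3, 7]
9 → extends → [3, 7, 9]
2 → replaces 3 → [2, 7, 9]
1 → replaces 2 → [1, 7, 9]
6 → replaces 7 → [1, 6, 9]
5 → replaces 6 → [1, 5, 9]
4 → replaces 5 → [1, 4, 9]
8 → replaces 9 → [1, 4, 8]
Length 3; one witness is 3, 7, 9.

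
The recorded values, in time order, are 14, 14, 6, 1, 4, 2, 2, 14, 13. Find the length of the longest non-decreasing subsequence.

Let dp[i] be the length of the longest such subsequence ending at index i:
i:      1  2  3  4  5  6  7  8  9
a[i]:  14 14  6  1  4  2  2 14 13
dp:     1  2  1  1  2  2  3  4  4
Maximum dp value is 4.

4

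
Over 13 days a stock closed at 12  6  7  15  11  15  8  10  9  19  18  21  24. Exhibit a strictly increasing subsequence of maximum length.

6, 7, 11, 15, 19, 21, 24

Patience tails give the LIS length; then backtrack through the dp parents:
12 → extends → [12]
6 → replaces 12 → [6]
7 → extends → [6, 7]
15 → extends → [6, 7, 15]
11 → replaces 15 → [6, 7, 11]
15 → extends → [6, 7, 11, 15]
8 → replaces 11 → [6, 7, 8, 15]
10 → replaces 15 → [6, 7, 8, 10]
9 → replaces 10 → [6, 7, 8, 9]
19 → extends → [6, 7, 8, 9, 19]
18 → replaces 19 → [6, 7, 8, 9, 18]
21 → extends → [6, 7, 8, 9, 18, 21]
24 → extends → [6, 7, 8, 9, 18, 21, 24]
Length 7; one witness is 6, 7, 11, 15, 19, 21, 24.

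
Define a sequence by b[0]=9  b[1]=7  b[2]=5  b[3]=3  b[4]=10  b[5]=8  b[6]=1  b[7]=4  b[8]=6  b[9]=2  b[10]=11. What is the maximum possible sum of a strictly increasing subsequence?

30

Let S[i] be the best sum of a strictly increasing subsequence ending at i:
i:      0  1  2  3  4  5  6  7  8  9 10
b[i]:   9  7  5  3 10  8  1  4  6  2 11
S:      9  7  5  3 19 15  1  7 13  3 30
Maximum is 30 (e.g. 9 + 10 + 11).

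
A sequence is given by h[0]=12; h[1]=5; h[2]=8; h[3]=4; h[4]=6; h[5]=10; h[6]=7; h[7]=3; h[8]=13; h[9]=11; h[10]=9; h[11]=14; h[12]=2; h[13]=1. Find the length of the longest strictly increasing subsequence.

Let dp[i] be the length of the longest such subsequence ending at index i:
i:      0  1  2  3  4  5  6  7  8  9 10 11 12 13
h[i]:  12  5  8  4  6 10  7  3 13 11  9 14  2  1
dp:     1  1  2  1  2  3  3  1  4  4  4  5  1  1
Maximum dp value is 5.

5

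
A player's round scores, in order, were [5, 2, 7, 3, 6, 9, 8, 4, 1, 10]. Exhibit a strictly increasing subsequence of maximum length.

Patience tails give the LIS length; then backtrack through the dp parents:
5 → extends → [5]
2 → replaces 5 → [2]
7 → extends → [2, 7]
3 → replaces 7 → [2, 3]
6 → extends → [2, 3, 6]
9 → extends → [2, 3, 6, 9]
8 → replaces 9 → [2, 3, 6, 8]
4 → replaces 6 → [2, 3, 4, 8]
1 → replaces 2 → [1, 3, 4, 8]
10 → extends → [1, 3, 4, 8, 10]
Length 5; one witness is 2, 3, 6, 9, 10.

2, 3, 6, 9, 10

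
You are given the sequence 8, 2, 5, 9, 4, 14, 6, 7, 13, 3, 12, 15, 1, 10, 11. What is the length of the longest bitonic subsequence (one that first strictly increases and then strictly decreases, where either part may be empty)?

7

inc[i] = longest strictly increasing subsequence ending at i; dec[i] = longest strictly decreasing subsequence starting at i:
i:      1  2  3  4  5  6  7  8  9 10 11 12 13 14 15
a[i]:   8  2  5  9  4 14  6  7 13  3 12 15  1 10 11
inc:    1  1  2  3  2  4  3  4  5  2  5  6  1  5  6
dec:    5  2  4  4  3  4  3  3  3  2  2  2  1  1  1
Best peak at i=6 (value 14): inc=4, dec=4, length 4+4−1 = 7.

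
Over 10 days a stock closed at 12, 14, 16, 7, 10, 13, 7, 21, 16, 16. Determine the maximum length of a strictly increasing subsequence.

4

Track the smallest tail for each achievable length (strict):
12 → extends → [12]
14 → extends → [12, 14]
16 → extends → [12, 14, 16]
7 → replaces 12 → [7, 14, 16]
10 → replaces 14 → [7, 10, 16]
13 → replaces 16 → [7, 10, 13]
7 → already a tail → [7, 10, 13]
21 → extends → [7, 10, 13, 21]
16 → replaces 21 → [7, 10, 13, 16]
16 → already a tail → [7, 10, 13, 16]
Four tails, so the longest strictly increasing subsequence has length 4 (e.g. 12, 14, 16, 21).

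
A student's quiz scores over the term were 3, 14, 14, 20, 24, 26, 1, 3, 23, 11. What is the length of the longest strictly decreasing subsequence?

3

Let dp[i] be the longest strictly decreasing subsequence ending at i:
i:      1  2  3  4  5  6  7  8  9 10
a[i]:   3 14 14 20 24 26  1  3 23 11
dp:     1  1  1  1  1  1  2  2  2  3
Maximum is 3.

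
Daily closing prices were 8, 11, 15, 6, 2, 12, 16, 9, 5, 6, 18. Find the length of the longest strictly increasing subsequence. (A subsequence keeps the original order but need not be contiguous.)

Track the smallest tail for each achievable length (strict):
8 → extends → [8]
11 → extends → [8, 11]
15 → extends → [8, 11, 15]
6 → replaces 8 → [6, 11, 15]
2 → replaces 6 → [2, 11, 15]
12 → replaces 15 → [2, 11, 12]
16 → extends → [2, 11, 12, 16]
9 → replaces 11 → [2, 9, 12, 16]
5 → replaces 9 → [2, 5, 12, 16]
6 → replaces 12 → [2, 5, 6, 16]
18 → extends → [2, 5, 6, 16, 18]
Five tails, so the longest strictly increasing subsequence has length 5 (e.g. 8, 11, 15, 16, 18).

5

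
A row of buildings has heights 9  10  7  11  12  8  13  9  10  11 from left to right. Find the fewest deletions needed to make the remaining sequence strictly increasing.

Fewest deletions = n − (longest strictly increasing subsequence).
Patience tails:
9 → extends → [9]
10 → extends → [9, 10]
7 → replaces 9 → [7, 10]
11 → extends → [7, 10, 11]
12 → extends → [7, 10, 11, 12]
8 → replaces 10 → [7, 8, 11, 12]
13 → extends → [7, 8, 11, 12, 13]
9 → replaces 11 → [7, 8, 9, 12, 13]
10 → replaces 12 → [7, 8, 9, 10, 13]
11 → replaces 13 → [7, 8, 9, 10, 11]
Longest strictly increasing subsequence has length 5, so deletions = 10 − 5 = 5.

5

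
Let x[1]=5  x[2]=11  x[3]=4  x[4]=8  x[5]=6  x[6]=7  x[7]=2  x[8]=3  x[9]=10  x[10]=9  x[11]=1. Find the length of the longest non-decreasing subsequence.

4

Let dp[i] be the length of the longest such subsequence ending at index i:
i:      1  2  3  4  5  6  7  8  9 10 11
x[i]:   5 11  4  8  6  7  2  3 10  9  1
dp:     1  2  1  2  2  3  1  2  4  4  1
Maximum dp value is 4.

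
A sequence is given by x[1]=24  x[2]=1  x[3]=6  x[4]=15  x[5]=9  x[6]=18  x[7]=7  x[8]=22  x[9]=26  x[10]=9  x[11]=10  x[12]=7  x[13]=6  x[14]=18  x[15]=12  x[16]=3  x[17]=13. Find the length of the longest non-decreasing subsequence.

Track the smallest tail for each achievable length (allowing ties):
24 → extends → [24]
1 → replaces 24 → [1]
6 → extends → [1, 6]
15 → extends → [1, 6, 15]
9 → replaces 15 → [1, 6, 9]
18 → extends → [1, 6, 9, 18]
7 → replaces 9 → [1, 6, 7, 18]
22 → extends → [1, 6, 7, 18, 22]
26 → extends → [1, 6, 7, 18, 22, 26]
9 → replaces 18 → [1, 6, 7, 9, 22, 26]
10 → replaces 22 → [1, 6, 7, 9, 10, 26]
7 → replaces 9 → [1, 6, 7, 7, 10, 26]
6 → replaces 7 → [1, 6, 6, 7, 10, 26]
18 → replaces 26 → [1, 6, 6, 7, 10, 18]
12 → replaces 18 → [1, 6, 6, 7, 10, 12]
3 → replaces 6 → [1, 3, 6, 7, 10, 12]
13 → extends → [1, 3, 6, 7, 10, 12, 13]
Seven tails, so the longest non-decreasing subsequence has length 7 (e.g. 1, 6, 9, 9, 10, 12, 13).

7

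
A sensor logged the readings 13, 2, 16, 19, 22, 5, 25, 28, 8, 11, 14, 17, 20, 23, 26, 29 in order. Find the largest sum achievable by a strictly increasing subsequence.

Let S[i] be the best sum of a strictly increasing subsequence ending at i:
i:       1   2   3   4   5   6   7   8   9  10  11  12  13  14  15  16
a[i]:   13   2  16  19  22   5  25  28   8  11  14  17  20  23  26  29
S:      13   2  29  48  70   7  95 123  15  26  40  57  77 100 126 155
Maximum is 155 (e.g. 2 + 5 + 8 + 11 + 14 + 17 + 20 + 23 + 26 + 29).

155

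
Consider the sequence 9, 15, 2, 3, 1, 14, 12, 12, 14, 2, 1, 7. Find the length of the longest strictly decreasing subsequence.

5

Negate each value so 'decreasing' becomes 'increasing', then run patience tails on the negated sequence:
-9 → extends → [-9]
-15 → replaces -9 → [-15]
-2 → extends → [-15, -2]
-3 → replaces -2 → [-15, -3]
-1 → extends → [-15, -3, -1]
-14 → replaces -3 → [-15, -14, -1]
-12 → replaces -1 → [-15, -14, -12]
-12 → already a tail → [-15, -14, -12]
-14 → already a tail → [-15, -14, -12]
-2 → extends → [-15, -14, -12, -2]
-1 → extends → [-15, -14, -12, -2, -1]
-7 → replaces -2 → [-15, -14, -12, -7, -1]
Five tails, so the longest strictly decreasing subsequence of the original has length 5.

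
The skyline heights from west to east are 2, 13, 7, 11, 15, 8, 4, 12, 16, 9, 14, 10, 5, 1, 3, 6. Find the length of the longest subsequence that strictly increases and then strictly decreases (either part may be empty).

9

inc[i] = longest strictly increasing subsequence ending at i; dec[i] = longest strictly decreasing subsequence starting at i:
i:      1  2  3  4  5  6  7  8  9 10 11 12 13 14 15 16
a[i]:   2 13  7 11 15  8  4 12 16  9 14 10  5  1  3  6
inc:    1  2  2  3  4  3  2  4  5  4  5  5  3  1  2  4
dec:    2  5  3  4  5  3  2  4  5  3  4  3  2  1  1  1
Best peak at i=9 (value 16): inc=5, dec=5, length 5+5−1 = 9.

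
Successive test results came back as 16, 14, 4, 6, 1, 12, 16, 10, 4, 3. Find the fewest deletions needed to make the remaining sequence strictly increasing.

Fewest deletions = n − (longest strictly increasing subsequence).
i:      1  2  3  4  5  6  7  8  9 10
a[i]:  16 14  4  6  1 12 16 10  4  3
dp:     1  1  1  2  1  3  4  3  2  2
max dp = 4, so deletions = 10 − 4 = 6.

6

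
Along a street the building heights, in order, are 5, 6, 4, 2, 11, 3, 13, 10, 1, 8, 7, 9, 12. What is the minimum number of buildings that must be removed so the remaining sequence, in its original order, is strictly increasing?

Fewest deletions = n − (longest strictly increasing subsequence).
i:      1  2  3  4  5  6  7  8  9 10 11 12 13
a[i]:   5  6  4  2 11  3 13 10  1  8  7  9 12
dp:     1  2  1  1  3  2  4  3  1  3  3  4  5
max dp = 5, so deletions = 13 − 5 = 8.

8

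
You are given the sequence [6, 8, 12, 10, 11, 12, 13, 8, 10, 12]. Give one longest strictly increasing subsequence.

Patience tails give the LIS length; then backtrack through the dp parents:
6 → extends → [6]
8 → extends → [6, 8]
12 → extends → [6, 8, 12]
10 → replaces 12 → [6, 8, 10]
11 → extends → [6, 8, 10, 11]
12 → extends → [6, 8, 10, 11, 12]
13 → extends → [6, 8, 10, 11, 12, 13]
8 → already a tail → [6, 8, 10, 11, 12, 13]
10 → already a tail → [6, 8, 10, 11, 12, 13]
12 → already a tail → [6, 8, 10, 11, 12, 13]
Length 6; one witness is 6, 8, 10, 11, 12, 13.

6, 8, 10, 11, 12, 13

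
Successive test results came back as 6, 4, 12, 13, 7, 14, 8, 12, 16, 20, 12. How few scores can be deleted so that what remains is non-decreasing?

Fewest deletions = n − (longest non-decreasing subsequence).
Patience tails:
6 → extends → [6]
4 → replaces 6 → [4]
12 → extends → [4, 12]
13 → extends → [4, 12, 13]
7 → replaces 12 → [4, 7, 13]
14 → extends → [4, 7, 13, 14]
8 → replaces 13 → [4, 7, 8, 14]
12 → replaces 14 → [4, 7, 8, 12]
16 → extends → [4, 7, 8, 12, 16]
20 → extends → [4, 7, 8, 12, 16, 20]
12 → replaces 16 → [4, 7, 8, 12, 12, 20]
Longest non-decreasing subsequence has length 6, so deletions = 11 − 6 = 5.

5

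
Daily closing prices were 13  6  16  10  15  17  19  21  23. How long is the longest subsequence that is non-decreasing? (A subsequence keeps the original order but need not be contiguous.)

7

Let dp[i] be the length of the longest such subsequence ending at index i:
i:      1  2  3  4  5  6  7  8  9
a[i]:  13  6 16 10 15 17 19 21 23
dp:     1  1  2  2  3  4  5  6  7
Maximum dp value is 7.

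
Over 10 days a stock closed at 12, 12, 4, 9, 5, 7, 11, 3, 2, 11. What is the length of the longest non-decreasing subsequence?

Let dp[i] be the length of the longest such subsequence ending at index i:
i:      1  2  3  4  5  6  7  8  9 10
a[i]:  12 12  4  9  5  7 11  3  2 11
dp:     1  2  1  2  2  3  4  1  1  5
Maximum dp value is 5.

5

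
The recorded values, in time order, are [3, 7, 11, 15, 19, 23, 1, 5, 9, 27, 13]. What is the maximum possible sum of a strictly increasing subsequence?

Let S[i] be the best sum of a strictly increasing subsequence ending at i:
i:       1   2   3   4   5   6   7   8   9  10  11
a[i]:    3   7  11  15  19  23   1   5   9  27  13
S:       3  10  21  36  55  78   1   8  19 105  34
Maximum is 105 (e.g. 3 + 7 + 11 + 15 + 19 + 23 + 27).

105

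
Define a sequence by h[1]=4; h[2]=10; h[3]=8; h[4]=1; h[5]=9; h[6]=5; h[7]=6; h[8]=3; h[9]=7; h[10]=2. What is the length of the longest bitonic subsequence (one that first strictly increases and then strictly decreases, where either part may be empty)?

6

inc[i] = longest strictly increasing subsequence ending at i; dec[i] = longest strictly decreasing subsequence starting at i:
i:      1  2  3  4  5  6  7  8  9 10
h[i]:   4 10  8  1  9  5  6  3  7  2
inc:    1  2  2  1  3  2  3  2  4  2
dec:    3  5  4  1  4  3  3  2  2  1
Best peak at i=2 (value 10): inc=2, dec=5, length 2+5−1 = 6.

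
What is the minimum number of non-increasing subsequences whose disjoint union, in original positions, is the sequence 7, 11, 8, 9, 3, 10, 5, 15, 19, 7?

6

Place each on the leftmost legal pile:
7 → new pile 1 (tops now [7])
11 → new pile 2 (tops now [7, 11])
8 → pile 2 (tops now [7, 8])
9 → new pile 3 (tops now [7, 8, 9])
3 → pile 1 (tops now [3, 8, 9])
10 → new pile 4 (tops now [3, 8, 9, 10])
5 → pile 2 (tops now [3, 5, 9, 10])
15 → new pile 5 (tops now [3, 5, 9, 10, 15])
19 → new pile 6 (tops now [3, 5, 9, 10, 15, 19])
7 → pile 3 (tops now [3, 5, 7, 10, 15, 19])
Six piles.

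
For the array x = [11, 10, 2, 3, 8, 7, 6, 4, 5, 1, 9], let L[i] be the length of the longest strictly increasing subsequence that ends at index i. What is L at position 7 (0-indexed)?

3

dp[i] = 1 + max{dp[j] : j<i, x[j]<x[i]} (or 1 if no such j):
i:      0  1  2  3  4  5  6  7  8  9 10
x[i]:  11 10  2  3  8  7  6  4  5  1  9
dp:     1  1  1  2  3  3  3  3  4  1  5
At index 7 the value is 3.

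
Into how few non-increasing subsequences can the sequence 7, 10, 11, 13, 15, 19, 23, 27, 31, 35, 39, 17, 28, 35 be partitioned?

Place each on the leftmost legal pile:
7 → new pile 1 (tops now [7])
10 → new pile 2 (tops now [7, 10])
11 → new pile 3 (tops now [7, 10, 11])
13 → new pile 4 (tops now [7, 10, 11, 13])
15 → new pile 5 (tops now [7, 10, 11, 13, 15])
19 → new pile 6 (tops now [7, 10, 11, 13, 15, 19])
23 → new pile 7 (tops now [7, 10, 11, 13, 15, 19, 23])
27 → new pile 8 (tops now [7, 10, 11, 13, 15, 19, 23, 27])
31 → new pile 9 (tops now [7, 10, 11, 13, 15, 19, 23, 27, 31])
35 → new pile 10 (tops now [7, 10, 11, 13, 15, 19, 23, 27, 31, 35])
39 → new pile 11 (tops now [7, 10, 11, 13, 15, 19, 23, 27, 31, 35, 39])
17 → pile 6 (tops now [7, 10, 11, 13, 15, 17, 23, 27, 31, 35, 39])
28 → pile 9 (tops now [7, 10, 11, 13, 15, 17, 23, 27, 28, 35, 39])
35 → pile 10 (tops now [7, 10, 11, 13, 15, 17, 23, 27, 28, 35, 39])
Eleven piles.

11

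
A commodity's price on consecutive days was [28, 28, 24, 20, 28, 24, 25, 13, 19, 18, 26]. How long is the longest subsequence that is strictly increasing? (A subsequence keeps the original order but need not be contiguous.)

4

Let dp[i] be the length of the longest such subsequence ending at index i:
i:      1  2  3  4  5  6  7  8  9 10 11
a[i]:  28 28 24 20 28 24 25 13 19 18 26
dp:     1  1  1  1  2  2  3  1  2  2  4
Maximum dp value is 4.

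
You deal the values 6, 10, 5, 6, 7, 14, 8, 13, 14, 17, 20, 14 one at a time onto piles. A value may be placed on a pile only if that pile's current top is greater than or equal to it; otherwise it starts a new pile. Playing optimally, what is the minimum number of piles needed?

8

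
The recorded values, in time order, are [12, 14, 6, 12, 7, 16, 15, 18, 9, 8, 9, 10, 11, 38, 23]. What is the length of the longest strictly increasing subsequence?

Track the smallest tail for each achievable length (strict):
12 → extends → [12]
14 → extends → [12, 14]
6 → replaces 12 → [6, 14]
12 → replaces 14 → [6, 12]
7 → replaces 12 → [6, 7]
16 → extends → [6, 7, 16]
15 → replaces 16 → [6, 7, 15]
18 → extends → [6, 7, 15, 18]
9 → replaces 15 → [6, 7, 9, 18]
8 → replaces 9 → [6, 7, 8, 18]
9 → replaces 18 → [6, 7, 8, 9]
10 → extends → [6, 7, 8, 9, 10]
11 → extends → [6, 7, 8, 9, 10, 11]
38 → extends → [6, 7, 8, 9, 10, 11, 38]
23 → replaces 38 → [6, 7, 8, 9, 10, 11, 23]
Seven tails, so the longest strictly increasing subsequence has length 7 (e.g. 6, 7, 8, 9, 10, 11, 38).

7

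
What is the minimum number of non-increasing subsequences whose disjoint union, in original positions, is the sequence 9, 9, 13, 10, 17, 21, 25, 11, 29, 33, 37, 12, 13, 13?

8

Place each on the leftmost legal pile:
9 → new pile 1 (tops now [9])
9 → pile 1 (tops now [9])
13 → new pile 2 (tops now [9, 13])
10 → pile 2 (tops now [9, 10])
17 → new pile 3 (tops now [9, 10, 17])
21 → new pile 4 (tops now [9, 10, 17, 21])
25 → new pile 5 (tops now [9, 10, 17, 21, 25])
11 → pile 3 (tops now [9, 10, 11, 21, 25])
29 → new pile 6 (tops now [9, 10, 11, 21, 25, 29])
33 → new pile 7 (tops now [9, 10, 11, 21, 25, 29, 33])
37 → new pile 8 (tops now [9, 10, 11, 21, 25, 29, 33, 37])
12 → pile 4 (tops now [9, 10, 11, 12, 25, 29, 33, 37])
13 → pile 5 (tops now [9, 10, 11, 12, 13, 29, 33, 37])
13 → pile 5 (tops now [9, 10, 11, 12, 13, 29, 33, 37])
Eight piles.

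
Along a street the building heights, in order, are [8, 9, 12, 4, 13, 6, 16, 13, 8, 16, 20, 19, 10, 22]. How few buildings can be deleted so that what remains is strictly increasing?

Fewest deletions = n − (longest strictly increasing subsequence).
i:      1  2  3  4  5  6  7  8  9 10 11 12 13 14
a[i]:   8  9 12  4 13  6 16 13  8 16 20 19 10 22
dp:     1  2  3  1  4  2  5  4  3  5  6  6  4  7
max dp = 7, so deletions = 14 − 7 = 7.

7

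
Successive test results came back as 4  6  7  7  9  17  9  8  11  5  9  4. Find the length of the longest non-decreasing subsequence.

Track the smallest tail for each achievable length (allowing ties):
4 → extends → [4]
6 → extends → [4, 6]
7 → extends → [4, 6, 7]
7 → extends → [4, 6, 7, 7]
9 → extends → [4, 6, 7, 7, 9]
17 → extends → [4, 6, 7, 7, 9, 17]
9 → replaces 17 → [4, 6, 7, 7, 9, 9]
8 → replaces 9 → [4, 6, 7, 7, 8, 9]
11 → extends → [4, 6, 7, 7, 8, 9, 11]
5 → replaces 6 → [4, 5, 7, 7, 8, 9, 11]
9 → replaces 11 → [4, 5, 7, 7, 8, 9, 9]
4 → replaces 5 → [4, 4, 7, 7, 8, 9, 9]
Seven tails, so the longest non-decreasing subsequence has length 7 (e.g. 4, 6, 7, 7, 9, 9, 11).

7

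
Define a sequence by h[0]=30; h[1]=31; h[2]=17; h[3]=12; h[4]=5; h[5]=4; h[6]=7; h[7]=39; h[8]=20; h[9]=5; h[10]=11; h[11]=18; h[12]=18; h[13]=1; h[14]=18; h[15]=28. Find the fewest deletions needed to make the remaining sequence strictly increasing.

11

Fewest deletions = n − (longest strictly increasing subsequence).
Patience tails:
30 → extends → [30]
31 → extends → [30, 31]
17 → replaces 30 → [17, 31]
12 → replaces 17 → [12, 31]
5 → replaces 12 → [5, 31]
4 → replaces 5 → [4, 31]
7 → replaces 31 → [4, 7]
39 → extends → [4, 7, 39]
20 → replaces 39 → [4, 7, 20]
5 → replaces 7 → [4, 5, 20]
11 → replaces 20 → [4, 5, 11]
18 → extends → [4, 5, 11, 18]
18 → already a tail → [4, 5, 11, 18]
1 → replaces 4 → [1, 5, 11, 18]
18 → already a tail → [1, 5, 11, 18]
28 → extends → [1, 5, 11, 18, 28]
Longest strictly increasing subsequence has length 5, so deletions = 16 − 5 = 11.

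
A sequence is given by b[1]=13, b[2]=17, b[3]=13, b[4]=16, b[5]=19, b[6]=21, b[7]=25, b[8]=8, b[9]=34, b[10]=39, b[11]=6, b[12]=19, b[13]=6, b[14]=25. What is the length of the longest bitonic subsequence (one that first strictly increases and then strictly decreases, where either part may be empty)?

inc[i] = longest strictly increasing subsequence ending at i; dec[i] = longest strictly decreasing subsequence starting at i:
i:      1  2  3  4  5  6  7  8  9 10 11 12 13 14
b[i]:  13 17 13 16 19 21 25  8 34 39  6 19  6 25
inc:    1  2  1  2  3  4  5  1  6  7  1  3  1  5
dec:    3  4  3  3  3  3  3  2  3  3  1  2  1  1
Best peak at i=10 (value 39): inc=7, dec=3, length 7+3−1 = 9.

9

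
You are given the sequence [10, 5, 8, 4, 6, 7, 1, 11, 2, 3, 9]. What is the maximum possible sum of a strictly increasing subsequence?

Let S[i] be the best sum of a strictly increasing subsequence ending at i:
i:      1  2  3  4  5  6  7  8  9 10 11
a[i]:  10  5  8  4  6  7  1 11  2  3  9
S:     10  5 13  4 11 18  1 29  3  6 27
Maximum is 29 (e.g. 5 + 6 + 7 + 11).

29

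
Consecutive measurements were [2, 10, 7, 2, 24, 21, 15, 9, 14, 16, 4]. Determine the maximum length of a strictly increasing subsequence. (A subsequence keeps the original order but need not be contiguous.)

5

Track the smallest tail for each achievable length (strict):
2 → extends → [2]
10 → extends → [2, 10]
7 → replaces 10 → [2, 7]
2 → already a tail → [2, 7]
24 → extends → [2, 7, 24]
21 → replaces 24 → [2, 7, 21]
15 → replaces 21 → [2, 7, 15]
9 → replaces 15 → [2, 7, 9]
14 → extends → [2, 7, 9, 14]
16 → extends → [2, 7, 9, 14, 16]
4 → replaces 7 → [2, 4, 9, 14, 16]
Five tails, so the longest strictly increasing subsequence has length 5 (e.g. 2, 7, 9, 14, 16).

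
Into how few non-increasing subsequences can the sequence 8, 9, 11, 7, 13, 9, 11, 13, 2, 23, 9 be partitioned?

5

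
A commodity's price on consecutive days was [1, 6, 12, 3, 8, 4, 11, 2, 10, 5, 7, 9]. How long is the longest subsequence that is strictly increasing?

6

Track the smallest tail for each achievable length (strict):
1 → extends → [1]
6 → extends → [1, 6]
12 → extends → [1, 6, 12]
3 → replaces 6 → [1, 3, 12]
8 → replaces 12 → [1, 3, 8]
4 → replaces 8 → [1, 3, 4]
11 → extends → [1, 3, 4, 11]
2 → replaces 3 → [1, 2, 4, 11]
10 → replaces 11 → [1, 2, 4, 10]
5 → replaces 10 → [1, 2, 4, 5]
7 → extends → [1, 2, 4, 5, 7]
9 → extends → [1, 2, 4, 5, 7, 9]
Six tails, so the longest strictly increasing subsequence has length 6 (e.g. 1, 3, 4, 5, 7, 9).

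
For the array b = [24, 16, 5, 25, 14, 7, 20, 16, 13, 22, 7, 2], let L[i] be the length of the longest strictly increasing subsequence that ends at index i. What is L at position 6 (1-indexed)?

dp[i] = 1 + max{dp[j] : j<i, b[j]<b[i]} (or 1 if no such j):
i:      1  2  3  4  5  6  7  8  9 10 11 12
b[i]:  24 16  5 25 14  7 20 16 13 22  7  2
dp:     1  1  1  2  2  2  3  3  3  4  2  1
At index 6 the value is 2.

2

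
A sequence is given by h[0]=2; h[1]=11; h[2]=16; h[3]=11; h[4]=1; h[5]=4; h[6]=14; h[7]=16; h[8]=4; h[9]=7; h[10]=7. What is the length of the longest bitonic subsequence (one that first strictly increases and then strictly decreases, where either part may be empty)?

5

inc[i] = longest strictly increasing subsequence ending at i; dec[i] = longest strictly decreasing subsequence starting at i:
i:      0  1  2  3  4  5  6  7  8  9 10
h[i]:   2 11 16 11  1  4 14 16  4  7  7
inc:    1  2  3  2  1  2  3  4  2  3  3
dec:    2  2  3  2  1  1  2  2  1  1  1
Best peak at i=2 (value 16): inc=3, dec=3, length 3+3−1 = 5.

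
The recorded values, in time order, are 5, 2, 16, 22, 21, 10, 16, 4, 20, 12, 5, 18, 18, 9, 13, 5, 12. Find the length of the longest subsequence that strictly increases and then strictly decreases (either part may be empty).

inc[i] = longest strictly increasing subsequence ending at i; dec[i] = longest strictly decreasing subsequence starting at i:
i:      1  2  3  4  5  6  7  8  9 10 11 12 13 14 15 16 17
a[i]:   5  2 16 22 21 10 16  4 20 12  5 18 18  9 13  5 12
inc:    1  1  2  3  3  2  3  2  4  3  3  4  4  4  5  3  5
dec:    2  1  4  6  5  3  4  1  4  3  1  3  3  2  2  1  1
Best peak at i=4 (value 22): inc=3, dec=6, length 3+6−1 = 8.

8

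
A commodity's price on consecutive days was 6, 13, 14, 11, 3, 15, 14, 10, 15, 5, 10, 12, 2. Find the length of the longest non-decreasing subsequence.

Let dp[i] be the length of the longest such subsequence ending at index i:
i:      1  2  3  4  5  6  7  8  9 10 11 12 13
a[i]:   6 13 14 11  3 15 14 10 15  5 10 12  2
dp:     1  2  3  2  1  4  4  2  5  2  3  4  1
Maximum dp value is 5.

5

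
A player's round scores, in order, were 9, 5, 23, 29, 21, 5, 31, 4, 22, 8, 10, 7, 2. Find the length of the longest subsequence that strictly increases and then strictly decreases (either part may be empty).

inc[i] = longest strictly increasing subsequence ending at i; dec[i] = longest strictly decreasing subsequence starting at i:
i:      1  2  3  4  5  6  7  8  9 10 11 12 13
a[i]:   9  5 23 29 21  5 31  4 22  8 10  7  2
inc:    1  1  2  3  2  1  4  1  3  2  3  2  1
dec:    4  3  5  5  4  3  5  2  4  3  3  2  1
Best peak at i=7 (value 31): inc=4, dec=5, length 4+5−1 = 8.

8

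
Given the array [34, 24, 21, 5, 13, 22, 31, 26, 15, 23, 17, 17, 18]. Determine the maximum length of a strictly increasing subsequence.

5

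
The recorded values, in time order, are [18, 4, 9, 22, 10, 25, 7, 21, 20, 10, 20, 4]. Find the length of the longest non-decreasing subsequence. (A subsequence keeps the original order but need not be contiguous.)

Track the smallest tail for each achievable length (allowing ties):
18 → extends → [18]
4 → replaces 18 → [4]
9 → extends → [4, 9]
22 → extends → [4, 9, 22]
10 → replaces 22 → [4, 9, 10]
25 → extends → [4, 9, 10, 25]
7 → replaces 9 → [4, 7, 10, 25]
21 → replaces 25 → [4, 7, 10, 21]
20 → replaces 21 → [4, 7, 10, 20]
10 → replaces 20 → [4, 7, 10, 10]
20 → extends → [4, 7, 10, 10, 20]
4 → replaces 7 → [4, 4, 10, 10, 20]
Five tails, so the longest non-decreasing subsequence has length 5 (e.g. 4, 9, 10, 20, 20).

5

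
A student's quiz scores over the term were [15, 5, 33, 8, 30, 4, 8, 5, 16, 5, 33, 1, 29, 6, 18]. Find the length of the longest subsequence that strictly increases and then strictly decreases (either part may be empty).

6

inc[i] = longest strictly increasing subsequence ending at i; dec[i] = longest strictly decreasing subsequence starting at i:
i:      1  2  3  4  5  6  7  8  9 10 11 12 13 14 15
a[i]:  15  5 33  8 30  4  8  5 16  5 33  1 29  6 18
inc:    1  1  2  2  3  1  2  2  3  2  4  1  4  3  4
dec:    4  3  5  3  4  2  3  2  3  2  3  1  2  1  1
Best peak at i=3 (value 33): inc=2, dec=5, length 2+5−1 = 6.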